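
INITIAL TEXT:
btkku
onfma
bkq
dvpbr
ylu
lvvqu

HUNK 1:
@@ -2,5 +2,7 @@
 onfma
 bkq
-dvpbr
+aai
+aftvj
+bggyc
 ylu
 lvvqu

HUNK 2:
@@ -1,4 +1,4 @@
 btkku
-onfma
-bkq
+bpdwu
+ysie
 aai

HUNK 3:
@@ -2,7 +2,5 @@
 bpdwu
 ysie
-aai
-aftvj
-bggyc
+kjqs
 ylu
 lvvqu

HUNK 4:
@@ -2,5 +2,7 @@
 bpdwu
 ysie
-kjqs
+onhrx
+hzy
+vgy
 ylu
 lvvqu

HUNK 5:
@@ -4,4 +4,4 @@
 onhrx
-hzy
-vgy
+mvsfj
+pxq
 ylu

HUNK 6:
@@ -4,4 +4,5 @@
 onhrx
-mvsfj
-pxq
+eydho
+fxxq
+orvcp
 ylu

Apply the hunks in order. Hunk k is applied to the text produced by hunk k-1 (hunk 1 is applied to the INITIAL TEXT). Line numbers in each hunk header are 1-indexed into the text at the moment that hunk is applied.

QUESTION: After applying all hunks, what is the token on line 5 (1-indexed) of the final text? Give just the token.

Answer: eydho

Derivation:
Hunk 1: at line 2 remove [dvpbr] add [aai,aftvj,bggyc] -> 8 lines: btkku onfma bkq aai aftvj bggyc ylu lvvqu
Hunk 2: at line 1 remove [onfma,bkq] add [bpdwu,ysie] -> 8 lines: btkku bpdwu ysie aai aftvj bggyc ylu lvvqu
Hunk 3: at line 2 remove [aai,aftvj,bggyc] add [kjqs] -> 6 lines: btkku bpdwu ysie kjqs ylu lvvqu
Hunk 4: at line 2 remove [kjqs] add [onhrx,hzy,vgy] -> 8 lines: btkku bpdwu ysie onhrx hzy vgy ylu lvvqu
Hunk 5: at line 4 remove [hzy,vgy] add [mvsfj,pxq] -> 8 lines: btkku bpdwu ysie onhrx mvsfj pxq ylu lvvqu
Hunk 6: at line 4 remove [mvsfj,pxq] add [eydho,fxxq,orvcp] -> 9 lines: btkku bpdwu ysie onhrx eydho fxxq orvcp ylu lvvqu
Final line 5: eydho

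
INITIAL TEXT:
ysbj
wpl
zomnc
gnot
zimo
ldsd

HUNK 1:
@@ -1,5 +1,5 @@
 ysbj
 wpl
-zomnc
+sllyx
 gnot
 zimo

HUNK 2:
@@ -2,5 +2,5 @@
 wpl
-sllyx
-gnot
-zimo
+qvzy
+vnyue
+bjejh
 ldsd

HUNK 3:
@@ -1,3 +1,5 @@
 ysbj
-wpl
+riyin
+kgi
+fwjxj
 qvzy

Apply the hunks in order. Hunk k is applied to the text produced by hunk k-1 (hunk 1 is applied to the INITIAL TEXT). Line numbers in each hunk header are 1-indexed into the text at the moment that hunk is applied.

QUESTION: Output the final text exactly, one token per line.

Hunk 1: at line 1 remove [zomnc] add [sllyx] -> 6 lines: ysbj wpl sllyx gnot zimo ldsd
Hunk 2: at line 2 remove [sllyx,gnot,zimo] add [qvzy,vnyue,bjejh] -> 6 lines: ysbj wpl qvzy vnyue bjejh ldsd
Hunk 3: at line 1 remove [wpl] add [riyin,kgi,fwjxj] -> 8 lines: ysbj riyin kgi fwjxj qvzy vnyue bjejh ldsd

Answer: ysbj
riyin
kgi
fwjxj
qvzy
vnyue
bjejh
ldsd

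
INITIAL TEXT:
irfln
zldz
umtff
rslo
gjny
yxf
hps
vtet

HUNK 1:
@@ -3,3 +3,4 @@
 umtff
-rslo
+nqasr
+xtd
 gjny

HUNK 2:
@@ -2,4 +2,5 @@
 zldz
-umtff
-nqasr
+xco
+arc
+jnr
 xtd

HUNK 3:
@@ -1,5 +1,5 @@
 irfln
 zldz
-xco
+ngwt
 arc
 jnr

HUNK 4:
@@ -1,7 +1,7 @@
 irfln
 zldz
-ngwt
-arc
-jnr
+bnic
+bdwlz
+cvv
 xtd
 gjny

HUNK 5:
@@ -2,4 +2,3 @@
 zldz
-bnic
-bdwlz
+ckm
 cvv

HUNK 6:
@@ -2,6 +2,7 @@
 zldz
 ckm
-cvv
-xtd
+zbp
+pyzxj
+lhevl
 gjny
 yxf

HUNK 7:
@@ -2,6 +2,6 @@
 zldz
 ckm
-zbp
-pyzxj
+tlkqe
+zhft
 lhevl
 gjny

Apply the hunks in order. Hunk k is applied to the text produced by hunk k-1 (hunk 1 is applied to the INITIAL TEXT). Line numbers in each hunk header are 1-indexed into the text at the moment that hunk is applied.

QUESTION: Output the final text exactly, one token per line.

Answer: irfln
zldz
ckm
tlkqe
zhft
lhevl
gjny
yxf
hps
vtet

Derivation:
Hunk 1: at line 3 remove [rslo] add [nqasr,xtd] -> 9 lines: irfln zldz umtff nqasr xtd gjny yxf hps vtet
Hunk 2: at line 2 remove [umtff,nqasr] add [xco,arc,jnr] -> 10 lines: irfln zldz xco arc jnr xtd gjny yxf hps vtet
Hunk 3: at line 1 remove [xco] add [ngwt] -> 10 lines: irfln zldz ngwt arc jnr xtd gjny yxf hps vtet
Hunk 4: at line 1 remove [ngwt,arc,jnr] add [bnic,bdwlz,cvv] -> 10 lines: irfln zldz bnic bdwlz cvv xtd gjny yxf hps vtet
Hunk 5: at line 2 remove [bnic,bdwlz] add [ckm] -> 9 lines: irfln zldz ckm cvv xtd gjny yxf hps vtet
Hunk 6: at line 2 remove [cvv,xtd] add [zbp,pyzxj,lhevl] -> 10 lines: irfln zldz ckm zbp pyzxj lhevl gjny yxf hps vtet
Hunk 7: at line 2 remove [zbp,pyzxj] add [tlkqe,zhft] -> 10 lines: irfln zldz ckm tlkqe zhft lhevl gjny yxf hps vtet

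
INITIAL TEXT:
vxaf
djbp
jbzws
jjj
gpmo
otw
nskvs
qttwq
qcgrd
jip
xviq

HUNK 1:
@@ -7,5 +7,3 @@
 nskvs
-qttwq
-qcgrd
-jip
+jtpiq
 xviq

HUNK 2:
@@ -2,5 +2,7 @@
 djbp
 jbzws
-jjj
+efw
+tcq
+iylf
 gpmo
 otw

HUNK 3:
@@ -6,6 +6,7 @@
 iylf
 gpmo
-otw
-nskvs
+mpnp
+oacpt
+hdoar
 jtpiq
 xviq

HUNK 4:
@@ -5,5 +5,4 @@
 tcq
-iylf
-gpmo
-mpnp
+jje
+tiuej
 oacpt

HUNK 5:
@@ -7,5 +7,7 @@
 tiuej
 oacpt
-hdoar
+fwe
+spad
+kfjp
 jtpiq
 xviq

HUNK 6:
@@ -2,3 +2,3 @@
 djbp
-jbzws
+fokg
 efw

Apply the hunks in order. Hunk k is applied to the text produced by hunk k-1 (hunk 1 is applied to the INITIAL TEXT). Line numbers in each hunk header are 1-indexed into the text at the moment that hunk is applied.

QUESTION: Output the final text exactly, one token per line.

Answer: vxaf
djbp
fokg
efw
tcq
jje
tiuej
oacpt
fwe
spad
kfjp
jtpiq
xviq

Derivation:
Hunk 1: at line 7 remove [qttwq,qcgrd,jip] add [jtpiq] -> 9 lines: vxaf djbp jbzws jjj gpmo otw nskvs jtpiq xviq
Hunk 2: at line 2 remove [jjj] add [efw,tcq,iylf] -> 11 lines: vxaf djbp jbzws efw tcq iylf gpmo otw nskvs jtpiq xviq
Hunk 3: at line 6 remove [otw,nskvs] add [mpnp,oacpt,hdoar] -> 12 lines: vxaf djbp jbzws efw tcq iylf gpmo mpnp oacpt hdoar jtpiq xviq
Hunk 4: at line 5 remove [iylf,gpmo,mpnp] add [jje,tiuej] -> 11 lines: vxaf djbp jbzws efw tcq jje tiuej oacpt hdoar jtpiq xviq
Hunk 5: at line 7 remove [hdoar] add [fwe,spad,kfjp] -> 13 lines: vxaf djbp jbzws efw tcq jje tiuej oacpt fwe spad kfjp jtpiq xviq
Hunk 6: at line 2 remove [jbzws] add [fokg] -> 13 lines: vxaf djbp fokg efw tcq jje tiuej oacpt fwe spad kfjp jtpiq xviq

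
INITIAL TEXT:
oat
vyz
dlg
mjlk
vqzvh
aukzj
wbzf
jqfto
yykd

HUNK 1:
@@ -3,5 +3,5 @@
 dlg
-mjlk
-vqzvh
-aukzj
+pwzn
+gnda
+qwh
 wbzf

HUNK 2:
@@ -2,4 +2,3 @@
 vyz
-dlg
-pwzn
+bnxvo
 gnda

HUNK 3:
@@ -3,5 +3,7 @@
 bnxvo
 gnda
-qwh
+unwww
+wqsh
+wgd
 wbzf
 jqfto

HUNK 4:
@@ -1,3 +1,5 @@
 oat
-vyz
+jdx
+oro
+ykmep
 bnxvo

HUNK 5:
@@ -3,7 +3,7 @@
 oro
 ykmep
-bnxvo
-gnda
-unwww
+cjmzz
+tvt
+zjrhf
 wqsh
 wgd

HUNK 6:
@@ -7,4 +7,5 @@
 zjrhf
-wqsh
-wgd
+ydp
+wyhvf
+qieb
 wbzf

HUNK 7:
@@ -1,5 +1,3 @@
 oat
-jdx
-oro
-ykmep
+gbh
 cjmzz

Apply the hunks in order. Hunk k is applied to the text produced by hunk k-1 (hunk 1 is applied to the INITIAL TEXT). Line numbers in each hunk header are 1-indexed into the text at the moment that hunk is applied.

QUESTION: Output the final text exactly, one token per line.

Answer: oat
gbh
cjmzz
tvt
zjrhf
ydp
wyhvf
qieb
wbzf
jqfto
yykd

Derivation:
Hunk 1: at line 3 remove [mjlk,vqzvh,aukzj] add [pwzn,gnda,qwh] -> 9 lines: oat vyz dlg pwzn gnda qwh wbzf jqfto yykd
Hunk 2: at line 2 remove [dlg,pwzn] add [bnxvo] -> 8 lines: oat vyz bnxvo gnda qwh wbzf jqfto yykd
Hunk 3: at line 3 remove [qwh] add [unwww,wqsh,wgd] -> 10 lines: oat vyz bnxvo gnda unwww wqsh wgd wbzf jqfto yykd
Hunk 4: at line 1 remove [vyz] add [jdx,oro,ykmep] -> 12 lines: oat jdx oro ykmep bnxvo gnda unwww wqsh wgd wbzf jqfto yykd
Hunk 5: at line 3 remove [bnxvo,gnda,unwww] add [cjmzz,tvt,zjrhf] -> 12 lines: oat jdx oro ykmep cjmzz tvt zjrhf wqsh wgd wbzf jqfto yykd
Hunk 6: at line 7 remove [wqsh,wgd] add [ydp,wyhvf,qieb] -> 13 lines: oat jdx oro ykmep cjmzz tvt zjrhf ydp wyhvf qieb wbzf jqfto yykd
Hunk 7: at line 1 remove [jdx,oro,ykmep] add [gbh] -> 11 lines: oat gbh cjmzz tvt zjrhf ydp wyhvf qieb wbzf jqfto yykd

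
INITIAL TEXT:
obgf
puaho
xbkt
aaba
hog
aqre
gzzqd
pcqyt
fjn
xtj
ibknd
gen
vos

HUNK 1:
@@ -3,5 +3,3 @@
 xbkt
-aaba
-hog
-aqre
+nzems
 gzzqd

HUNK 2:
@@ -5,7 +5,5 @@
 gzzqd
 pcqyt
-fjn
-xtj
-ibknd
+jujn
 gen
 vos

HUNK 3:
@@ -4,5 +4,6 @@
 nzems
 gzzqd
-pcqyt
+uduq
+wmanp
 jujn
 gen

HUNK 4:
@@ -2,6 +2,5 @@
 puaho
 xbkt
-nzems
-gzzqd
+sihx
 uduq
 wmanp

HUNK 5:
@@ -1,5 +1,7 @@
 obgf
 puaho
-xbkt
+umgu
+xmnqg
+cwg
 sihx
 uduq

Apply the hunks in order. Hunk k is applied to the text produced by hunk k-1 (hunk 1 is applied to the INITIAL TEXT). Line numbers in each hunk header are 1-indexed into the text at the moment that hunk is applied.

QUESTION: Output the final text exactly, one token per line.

Hunk 1: at line 3 remove [aaba,hog,aqre] add [nzems] -> 11 lines: obgf puaho xbkt nzems gzzqd pcqyt fjn xtj ibknd gen vos
Hunk 2: at line 5 remove [fjn,xtj,ibknd] add [jujn] -> 9 lines: obgf puaho xbkt nzems gzzqd pcqyt jujn gen vos
Hunk 3: at line 4 remove [pcqyt] add [uduq,wmanp] -> 10 lines: obgf puaho xbkt nzems gzzqd uduq wmanp jujn gen vos
Hunk 4: at line 2 remove [nzems,gzzqd] add [sihx] -> 9 lines: obgf puaho xbkt sihx uduq wmanp jujn gen vos
Hunk 5: at line 1 remove [xbkt] add [umgu,xmnqg,cwg] -> 11 lines: obgf puaho umgu xmnqg cwg sihx uduq wmanp jujn gen vos

Answer: obgf
puaho
umgu
xmnqg
cwg
sihx
uduq
wmanp
jujn
gen
vos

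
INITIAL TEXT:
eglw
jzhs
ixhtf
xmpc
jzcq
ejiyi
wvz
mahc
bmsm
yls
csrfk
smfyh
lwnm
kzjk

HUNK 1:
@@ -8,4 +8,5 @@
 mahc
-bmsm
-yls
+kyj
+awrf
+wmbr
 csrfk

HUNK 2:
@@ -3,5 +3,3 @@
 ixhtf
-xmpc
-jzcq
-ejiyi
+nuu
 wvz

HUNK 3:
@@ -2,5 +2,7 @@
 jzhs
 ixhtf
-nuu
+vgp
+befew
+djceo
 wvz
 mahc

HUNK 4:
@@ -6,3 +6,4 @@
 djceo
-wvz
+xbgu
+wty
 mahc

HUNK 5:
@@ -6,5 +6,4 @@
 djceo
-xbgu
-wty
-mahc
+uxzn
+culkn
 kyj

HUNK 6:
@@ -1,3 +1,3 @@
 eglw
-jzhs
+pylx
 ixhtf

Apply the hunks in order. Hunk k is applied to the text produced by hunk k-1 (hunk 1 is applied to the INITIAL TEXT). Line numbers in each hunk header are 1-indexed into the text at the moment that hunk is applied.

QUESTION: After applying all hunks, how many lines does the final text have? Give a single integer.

Answer: 15

Derivation:
Hunk 1: at line 8 remove [bmsm,yls] add [kyj,awrf,wmbr] -> 15 lines: eglw jzhs ixhtf xmpc jzcq ejiyi wvz mahc kyj awrf wmbr csrfk smfyh lwnm kzjk
Hunk 2: at line 3 remove [xmpc,jzcq,ejiyi] add [nuu] -> 13 lines: eglw jzhs ixhtf nuu wvz mahc kyj awrf wmbr csrfk smfyh lwnm kzjk
Hunk 3: at line 2 remove [nuu] add [vgp,befew,djceo] -> 15 lines: eglw jzhs ixhtf vgp befew djceo wvz mahc kyj awrf wmbr csrfk smfyh lwnm kzjk
Hunk 4: at line 6 remove [wvz] add [xbgu,wty] -> 16 lines: eglw jzhs ixhtf vgp befew djceo xbgu wty mahc kyj awrf wmbr csrfk smfyh lwnm kzjk
Hunk 5: at line 6 remove [xbgu,wty,mahc] add [uxzn,culkn] -> 15 lines: eglw jzhs ixhtf vgp befew djceo uxzn culkn kyj awrf wmbr csrfk smfyh lwnm kzjk
Hunk 6: at line 1 remove [jzhs] add [pylx] -> 15 lines: eglw pylx ixhtf vgp befew djceo uxzn culkn kyj awrf wmbr csrfk smfyh lwnm kzjk
Final line count: 15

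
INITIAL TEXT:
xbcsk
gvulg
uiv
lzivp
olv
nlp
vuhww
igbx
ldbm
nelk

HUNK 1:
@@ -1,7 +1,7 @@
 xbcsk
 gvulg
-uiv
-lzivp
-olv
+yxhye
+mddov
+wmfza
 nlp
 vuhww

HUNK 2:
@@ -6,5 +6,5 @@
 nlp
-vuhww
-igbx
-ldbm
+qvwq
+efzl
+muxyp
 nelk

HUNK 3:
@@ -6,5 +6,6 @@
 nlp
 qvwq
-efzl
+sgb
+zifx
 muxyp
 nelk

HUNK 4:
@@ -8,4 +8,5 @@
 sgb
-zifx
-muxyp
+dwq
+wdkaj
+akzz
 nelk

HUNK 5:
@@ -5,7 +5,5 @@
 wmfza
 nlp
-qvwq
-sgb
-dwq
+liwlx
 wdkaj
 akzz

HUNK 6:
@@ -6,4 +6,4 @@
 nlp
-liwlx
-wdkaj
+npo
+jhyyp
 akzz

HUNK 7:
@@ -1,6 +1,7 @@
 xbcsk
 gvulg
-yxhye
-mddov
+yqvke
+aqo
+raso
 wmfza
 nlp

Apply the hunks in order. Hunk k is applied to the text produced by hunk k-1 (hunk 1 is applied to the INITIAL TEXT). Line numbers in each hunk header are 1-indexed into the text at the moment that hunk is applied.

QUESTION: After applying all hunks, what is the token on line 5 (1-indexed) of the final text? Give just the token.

Hunk 1: at line 1 remove [uiv,lzivp,olv] add [yxhye,mddov,wmfza] -> 10 lines: xbcsk gvulg yxhye mddov wmfza nlp vuhww igbx ldbm nelk
Hunk 2: at line 6 remove [vuhww,igbx,ldbm] add [qvwq,efzl,muxyp] -> 10 lines: xbcsk gvulg yxhye mddov wmfza nlp qvwq efzl muxyp nelk
Hunk 3: at line 6 remove [efzl] add [sgb,zifx] -> 11 lines: xbcsk gvulg yxhye mddov wmfza nlp qvwq sgb zifx muxyp nelk
Hunk 4: at line 8 remove [zifx,muxyp] add [dwq,wdkaj,akzz] -> 12 lines: xbcsk gvulg yxhye mddov wmfza nlp qvwq sgb dwq wdkaj akzz nelk
Hunk 5: at line 5 remove [qvwq,sgb,dwq] add [liwlx] -> 10 lines: xbcsk gvulg yxhye mddov wmfza nlp liwlx wdkaj akzz nelk
Hunk 6: at line 6 remove [liwlx,wdkaj] add [npo,jhyyp] -> 10 lines: xbcsk gvulg yxhye mddov wmfza nlp npo jhyyp akzz nelk
Hunk 7: at line 1 remove [yxhye,mddov] add [yqvke,aqo,raso] -> 11 lines: xbcsk gvulg yqvke aqo raso wmfza nlp npo jhyyp akzz nelk
Final line 5: raso

Answer: raso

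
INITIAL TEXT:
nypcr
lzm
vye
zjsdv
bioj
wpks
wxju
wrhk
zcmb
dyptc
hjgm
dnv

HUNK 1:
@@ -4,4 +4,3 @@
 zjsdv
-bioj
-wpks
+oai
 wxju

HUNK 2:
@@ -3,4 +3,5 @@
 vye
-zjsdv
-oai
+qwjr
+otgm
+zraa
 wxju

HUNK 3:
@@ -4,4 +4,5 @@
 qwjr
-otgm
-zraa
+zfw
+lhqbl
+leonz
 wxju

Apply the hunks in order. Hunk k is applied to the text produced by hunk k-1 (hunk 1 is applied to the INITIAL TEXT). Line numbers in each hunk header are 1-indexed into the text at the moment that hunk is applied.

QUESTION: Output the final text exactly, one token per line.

Hunk 1: at line 4 remove [bioj,wpks] add [oai] -> 11 lines: nypcr lzm vye zjsdv oai wxju wrhk zcmb dyptc hjgm dnv
Hunk 2: at line 3 remove [zjsdv,oai] add [qwjr,otgm,zraa] -> 12 lines: nypcr lzm vye qwjr otgm zraa wxju wrhk zcmb dyptc hjgm dnv
Hunk 3: at line 4 remove [otgm,zraa] add [zfw,lhqbl,leonz] -> 13 lines: nypcr lzm vye qwjr zfw lhqbl leonz wxju wrhk zcmb dyptc hjgm dnv

Answer: nypcr
lzm
vye
qwjr
zfw
lhqbl
leonz
wxju
wrhk
zcmb
dyptc
hjgm
dnv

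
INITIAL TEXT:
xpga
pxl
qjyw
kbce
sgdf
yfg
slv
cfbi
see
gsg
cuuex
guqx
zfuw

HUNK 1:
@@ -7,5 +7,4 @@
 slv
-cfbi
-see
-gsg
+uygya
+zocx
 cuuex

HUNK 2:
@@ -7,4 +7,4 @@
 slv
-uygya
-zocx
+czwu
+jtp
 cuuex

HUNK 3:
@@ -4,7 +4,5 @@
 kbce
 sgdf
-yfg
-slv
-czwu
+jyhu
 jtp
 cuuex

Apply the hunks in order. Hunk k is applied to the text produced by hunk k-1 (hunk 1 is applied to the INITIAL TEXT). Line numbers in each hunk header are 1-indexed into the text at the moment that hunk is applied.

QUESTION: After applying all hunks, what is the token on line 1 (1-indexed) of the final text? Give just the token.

Hunk 1: at line 7 remove [cfbi,see,gsg] add [uygya,zocx] -> 12 lines: xpga pxl qjyw kbce sgdf yfg slv uygya zocx cuuex guqx zfuw
Hunk 2: at line 7 remove [uygya,zocx] add [czwu,jtp] -> 12 lines: xpga pxl qjyw kbce sgdf yfg slv czwu jtp cuuex guqx zfuw
Hunk 3: at line 4 remove [yfg,slv,czwu] add [jyhu] -> 10 lines: xpga pxl qjyw kbce sgdf jyhu jtp cuuex guqx zfuw
Final line 1: xpga

Answer: xpga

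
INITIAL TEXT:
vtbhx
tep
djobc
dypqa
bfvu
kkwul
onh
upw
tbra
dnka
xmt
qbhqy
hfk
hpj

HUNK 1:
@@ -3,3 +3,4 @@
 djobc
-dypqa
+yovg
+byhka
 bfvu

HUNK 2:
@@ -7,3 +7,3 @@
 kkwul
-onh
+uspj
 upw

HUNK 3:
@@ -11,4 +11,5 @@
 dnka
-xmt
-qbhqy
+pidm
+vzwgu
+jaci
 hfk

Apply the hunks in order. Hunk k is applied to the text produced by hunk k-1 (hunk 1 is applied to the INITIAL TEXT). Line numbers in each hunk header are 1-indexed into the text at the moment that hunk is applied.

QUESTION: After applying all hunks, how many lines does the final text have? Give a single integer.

Hunk 1: at line 3 remove [dypqa] add [yovg,byhka] -> 15 lines: vtbhx tep djobc yovg byhka bfvu kkwul onh upw tbra dnka xmt qbhqy hfk hpj
Hunk 2: at line 7 remove [onh] add [uspj] -> 15 lines: vtbhx tep djobc yovg byhka bfvu kkwul uspj upw tbra dnka xmt qbhqy hfk hpj
Hunk 3: at line 11 remove [xmt,qbhqy] add [pidm,vzwgu,jaci] -> 16 lines: vtbhx tep djobc yovg byhka bfvu kkwul uspj upw tbra dnka pidm vzwgu jaci hfk hpj
Final line count: 16

Answer: 16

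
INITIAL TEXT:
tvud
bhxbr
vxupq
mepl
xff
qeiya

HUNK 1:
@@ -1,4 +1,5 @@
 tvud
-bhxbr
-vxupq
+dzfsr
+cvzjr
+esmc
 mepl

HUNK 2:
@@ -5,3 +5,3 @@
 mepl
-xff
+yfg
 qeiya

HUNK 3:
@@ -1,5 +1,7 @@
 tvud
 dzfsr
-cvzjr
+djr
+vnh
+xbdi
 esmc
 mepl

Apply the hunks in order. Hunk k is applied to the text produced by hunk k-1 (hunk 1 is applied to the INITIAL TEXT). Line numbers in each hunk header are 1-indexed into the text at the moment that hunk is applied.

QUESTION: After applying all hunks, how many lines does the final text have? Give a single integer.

Hunk 1: at line 1 remove [bhxbr,vxupq] add [dzfsr,cvzjr,esmc] -> 7 lines: tvud dzfsr cvzjr esmc mepl xff qeiya
Hunk 2: at line 5 remove [xff] add [yfg] -> 7 lines: tvud dzfsr cvzjr esmc mepl yfg qeiya
Hunk 3: at line 1 remove [cvzjr] add [djr,vnh,xbdi] -> 9 lines: tvud dzfsr djr vnh xbdi esmc mepl yfg qeiya
Final line count: 9

Answer: 9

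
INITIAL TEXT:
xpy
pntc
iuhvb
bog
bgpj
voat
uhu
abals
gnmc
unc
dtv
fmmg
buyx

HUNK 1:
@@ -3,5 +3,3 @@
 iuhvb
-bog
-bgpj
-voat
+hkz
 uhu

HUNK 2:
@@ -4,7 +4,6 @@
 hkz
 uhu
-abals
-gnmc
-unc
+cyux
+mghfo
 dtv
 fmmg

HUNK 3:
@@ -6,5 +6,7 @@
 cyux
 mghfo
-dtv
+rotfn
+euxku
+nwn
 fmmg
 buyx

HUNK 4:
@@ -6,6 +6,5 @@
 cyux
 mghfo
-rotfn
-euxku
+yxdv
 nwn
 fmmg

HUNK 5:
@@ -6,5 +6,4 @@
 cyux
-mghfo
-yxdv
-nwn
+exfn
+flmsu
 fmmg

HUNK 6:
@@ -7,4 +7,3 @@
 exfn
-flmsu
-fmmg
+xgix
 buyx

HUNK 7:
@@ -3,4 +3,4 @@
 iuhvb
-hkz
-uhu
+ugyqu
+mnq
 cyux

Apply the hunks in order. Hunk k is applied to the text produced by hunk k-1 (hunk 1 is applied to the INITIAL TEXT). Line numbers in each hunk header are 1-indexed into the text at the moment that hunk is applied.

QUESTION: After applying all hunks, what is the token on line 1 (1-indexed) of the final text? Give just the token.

Answer: xpy

Derivation:
Hunk 1: at line 3 remove [bog,bgpj,voat] add [hkz] -> 11 lines: xpy pntc iuhvb hkz uhu abals gnmc unc dtv fmmg buyx
Hunk 2: at line 4 remove [abals,gnmc,unc] add [cyux,mghfo] -> 10 lines: xpy pntc iuhvb hkz uhu cyux mghfo dtv fmmg buyx
Hunk 3: at line 6 remove [dtv] add [rotfn,euxku,nwn] -> 12 lines: xpy pntc iuhvb hkz uhu cyux mghfo rotfn euxku nwn fmmg buyx
Hunk 4: at line 6 remove [rotfn,euxku] add [yxdv] -> 11 lines: xpy pntc iuhvb hkz uhu cyux mghfo yxdv nwn fmmg buyx
Hunk 5: at line 6 remove [mghfo,yxdv,nwn] add [exfn,flmsu] -> 10 lines: xpy pntc iuhvb hkz uhu cyux exfn flmsu fmmg buyx
Hunk 6: at line 7 remove [flmsu,fmmg] add [xgix] -> 9 lines: xpy pntc iuhvb hkz uhu cyux exfn xgix buyx
Hunk 7: at line 3 remove [hkz,uhu] add [ugyqu,mnq] -> 9 lines: xpy pntc iuhvb ugyqu mnq cyux exfn xgix buyx
Final line 1: xpy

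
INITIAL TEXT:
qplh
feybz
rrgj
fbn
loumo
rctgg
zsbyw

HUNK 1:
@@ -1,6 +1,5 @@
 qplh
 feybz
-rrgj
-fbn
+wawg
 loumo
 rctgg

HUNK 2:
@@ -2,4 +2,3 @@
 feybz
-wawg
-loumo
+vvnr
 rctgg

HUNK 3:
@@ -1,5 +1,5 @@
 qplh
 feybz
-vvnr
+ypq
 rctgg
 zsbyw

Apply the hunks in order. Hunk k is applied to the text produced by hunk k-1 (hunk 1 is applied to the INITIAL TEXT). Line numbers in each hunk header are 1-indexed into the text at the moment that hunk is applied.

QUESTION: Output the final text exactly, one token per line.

Hunk 1: at line 1 remove [rrgj,fbn] add [wawg] -> 6 lines: qplh feybz wawg loumo rctgg zsbyw
Hunk 2: at line 2 remove [wawg,loumo] add [vvnr] -> 5 lines: qplh feybz vvnr rctgg zsbyw
Hunk 3: at line 1 remove [vvnr] add [ypq] -> 5 lines: qplh feybz ypq rctgg zsbyw

Answer: qplh
feybz
ypq
rctgg
zsbyw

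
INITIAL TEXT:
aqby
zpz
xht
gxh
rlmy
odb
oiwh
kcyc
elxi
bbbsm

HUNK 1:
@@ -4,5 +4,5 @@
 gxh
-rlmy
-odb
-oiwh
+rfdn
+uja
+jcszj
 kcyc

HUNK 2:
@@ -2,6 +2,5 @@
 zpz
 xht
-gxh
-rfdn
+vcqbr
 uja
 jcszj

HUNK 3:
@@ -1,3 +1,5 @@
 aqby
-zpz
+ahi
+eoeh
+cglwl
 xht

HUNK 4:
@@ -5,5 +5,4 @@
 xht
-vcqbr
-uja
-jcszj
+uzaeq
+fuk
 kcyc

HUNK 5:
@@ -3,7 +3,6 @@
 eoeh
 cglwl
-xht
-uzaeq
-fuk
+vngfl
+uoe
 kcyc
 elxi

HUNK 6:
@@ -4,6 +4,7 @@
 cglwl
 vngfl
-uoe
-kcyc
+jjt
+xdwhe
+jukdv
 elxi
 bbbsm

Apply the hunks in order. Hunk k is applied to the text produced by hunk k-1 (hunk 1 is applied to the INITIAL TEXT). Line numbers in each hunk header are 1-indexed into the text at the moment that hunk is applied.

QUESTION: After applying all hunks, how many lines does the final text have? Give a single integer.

Hunk 1: at line 4 remove [rlmy,odb,oiwh] add [rfdn,uja,jcszj] -> 10 lines: aqby zpz xht gxh rfdn uja jcszj kcyc elxi bbbsm
Hunk 2: at line 2 remove [gxh,rfdn] add [vcqbr] -> 9 lines: aqby zpz xht vcqbr uja jcszj kcyc elxi bbbsm
Hunk 3: at line 1 remove [zpz] add [ahi,eoeh,cglwl] -> 11 lines: aqby ahi eoeh cglwl xht vcqbr uja jcszj kcyc elxi bbbsm
Hunk 4: at line 5 remove [vcqbr,uja,jcszj] add [uzaeq,fuk] -> 10 lines: aqby ahi eoeh cglwl xht uzaeq fuk kcyc elxi bbbsm
Hunk 5: at line 3 remove [xht,uzaeq,fuk] add [vngfl,uoe] -> 9 lines: aqby ahi eoeh cglwl vngfl uoe kcyc elxi bbbsm
Hunk 6: at line 4 remove [uoe,kcyc] add [jjt,xdwhe,jukdv] -> 10 lines: aqby ahi eoeh cglwl vngfl jjt xdwhe jukdv elxi bbbsm
Final line count: 10

Answer: 10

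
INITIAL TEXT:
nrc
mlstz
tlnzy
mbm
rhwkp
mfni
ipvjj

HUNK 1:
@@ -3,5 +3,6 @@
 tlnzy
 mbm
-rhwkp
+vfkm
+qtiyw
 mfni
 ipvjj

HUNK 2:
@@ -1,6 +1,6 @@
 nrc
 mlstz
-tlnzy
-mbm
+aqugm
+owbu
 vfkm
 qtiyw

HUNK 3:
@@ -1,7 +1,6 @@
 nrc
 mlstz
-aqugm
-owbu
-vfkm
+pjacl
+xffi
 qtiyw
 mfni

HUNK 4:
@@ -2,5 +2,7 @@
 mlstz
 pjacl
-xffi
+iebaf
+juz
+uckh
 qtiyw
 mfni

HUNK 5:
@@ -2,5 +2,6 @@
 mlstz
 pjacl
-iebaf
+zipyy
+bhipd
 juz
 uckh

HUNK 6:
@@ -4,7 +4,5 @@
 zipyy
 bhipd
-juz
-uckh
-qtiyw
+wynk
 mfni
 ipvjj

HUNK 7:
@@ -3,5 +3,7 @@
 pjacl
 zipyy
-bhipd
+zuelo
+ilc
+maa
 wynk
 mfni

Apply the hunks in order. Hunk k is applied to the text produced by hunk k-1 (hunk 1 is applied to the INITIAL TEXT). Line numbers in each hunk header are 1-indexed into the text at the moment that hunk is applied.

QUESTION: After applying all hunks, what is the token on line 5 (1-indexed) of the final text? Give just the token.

Answer: zuelo

Derivation:
Hunk 1: at line 3 remove [rhwkp] add [vfkm,qtiyw] -> 8 lines: nrc mlstz tlnzy mbm vfkm qtiyw mfni ipvjj
Hunk 2: at line 1 remove [tlnzy,mbm] add [aqugm,owbu] -> 8 lines: nrc mlstz aqugm owbu vfkm qtiyw mfni ipvjj
Hunk 3: at line 1 remove [aqugm,owbu,vfkm] add [pjacl,xffi] -> 7 lines: nrc mlstz pjacl xffi qtiyw mfni ipvjj
Hunk 4: at line 2 remove [xffi] add [iebaf,juz,uckh] -> 9 lines: nrc mlstz pjacl iebaf juz uckh qtiyw mfni ipvjj
Hunk 5: at line 2 remove [iebaf] add [zipyy,bhipd] -> 10 lines: nrc mlstz pjacl zipyy bhipd juz uckh qtiyw mfni ipvjj
Hunk 6: at line 4 remove [juz,uckh,qtiyw] add [wynk] -> 8 lines: nrc mlstz pjacl zipyy bhipd wynk mfni ipvjj
Hunk 7: at line 3 remove [bhipd] add [zuelo,ilc,maa] -> 10 lines: nrc mlstz pjacl zipyy zuelo ilc maa wynk mfni ipvjj
Final line 5: zuelo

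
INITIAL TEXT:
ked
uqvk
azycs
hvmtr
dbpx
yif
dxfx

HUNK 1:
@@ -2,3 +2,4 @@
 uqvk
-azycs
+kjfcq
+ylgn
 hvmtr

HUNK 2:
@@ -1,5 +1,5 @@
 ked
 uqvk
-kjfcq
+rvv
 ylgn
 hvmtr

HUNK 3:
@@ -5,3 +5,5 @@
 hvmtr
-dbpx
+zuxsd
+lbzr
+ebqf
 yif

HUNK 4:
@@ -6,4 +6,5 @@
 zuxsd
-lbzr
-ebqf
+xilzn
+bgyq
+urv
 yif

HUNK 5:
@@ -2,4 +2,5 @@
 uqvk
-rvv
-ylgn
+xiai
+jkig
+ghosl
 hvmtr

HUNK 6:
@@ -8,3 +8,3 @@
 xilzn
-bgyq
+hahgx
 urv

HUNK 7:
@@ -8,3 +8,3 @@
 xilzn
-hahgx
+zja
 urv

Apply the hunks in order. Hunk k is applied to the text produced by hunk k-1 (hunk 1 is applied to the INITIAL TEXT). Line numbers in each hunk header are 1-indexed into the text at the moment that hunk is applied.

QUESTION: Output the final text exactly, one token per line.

Hunk 1: at line 2 remove [azycs] add [kjfcq,ylgn] -> 8 lines: ked uqvk kjfcq ylgn hvmtr dbpx yif dxfx
Hunk 2: at line 1 remove [kjfcq] add [rvv] -> 8 lines: ked uqvk rvv ylgn hvmtr dbpx yif dxfx
Hunk 3: at line 5 remove [dbpx] add [zuxsd,lbzr,ebqf] -> 10 lines: ked uqvk rvv ylgn hvmtr zuxsd lbzr ebqf yif dxfx
Hunk 4: at line 6 remove [lbzr,ebqf] add [xilzn,bgyq,urv] -> 11 lines: ked uqvk rvv ylgn hvmtr zuxsd xilzn bgyq urv yif dxfx
Hunk 5: at line 2 remove [rvv,ylgn] add [xiai,jkig,ghosl] -> 12 lines: ked uqvk xiai jkig ghosl hvmtr zuxsd xilzn bgyq urv yif dxfx
Hunk 6: at line 8 remove [bgyq] add [hahgx] -> 12 lines: ked uqvk xiai jkig ghosl hvmtr zuxsd xilzn hahgx urv yif dxfx
Hunk 7: at line 8 remove [hahgx] add [zja] -> 12 lines: ked uqvk xiai jkig ghosl hvmtr zuxsd xilzn zja urv yif dxfx

Answer: ked
uqvk
xiai
jkig
ghosl
hvmtr
zuxsd
xilzn
zja
urv
yif
dxfx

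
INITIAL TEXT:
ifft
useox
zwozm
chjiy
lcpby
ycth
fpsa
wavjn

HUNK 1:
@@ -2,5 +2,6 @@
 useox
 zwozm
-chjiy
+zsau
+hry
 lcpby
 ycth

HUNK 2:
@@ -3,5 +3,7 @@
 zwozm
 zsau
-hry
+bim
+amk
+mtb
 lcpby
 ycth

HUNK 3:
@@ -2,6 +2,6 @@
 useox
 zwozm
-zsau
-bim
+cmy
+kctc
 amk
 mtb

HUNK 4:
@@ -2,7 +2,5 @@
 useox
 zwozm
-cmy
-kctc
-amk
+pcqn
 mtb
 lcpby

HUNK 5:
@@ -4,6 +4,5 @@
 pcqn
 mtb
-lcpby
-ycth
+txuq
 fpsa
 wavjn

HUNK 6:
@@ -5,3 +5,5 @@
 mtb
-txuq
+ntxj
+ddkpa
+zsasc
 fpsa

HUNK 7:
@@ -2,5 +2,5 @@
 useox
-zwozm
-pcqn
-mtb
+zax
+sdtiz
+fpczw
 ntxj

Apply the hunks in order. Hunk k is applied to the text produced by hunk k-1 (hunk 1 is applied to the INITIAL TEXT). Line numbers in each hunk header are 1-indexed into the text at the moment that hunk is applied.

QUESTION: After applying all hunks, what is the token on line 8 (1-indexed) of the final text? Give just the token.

Hunk 1: at line 2 remove [chjiy] add [zsau,hry] -> 9 lines: ifft useox zwozm zsau hry lcpby ycth fpsa wavjn
Hunk 2: at line 3 remove [hry] add [bim,amk,mtb] -> 11 lines: ifft useox zwozm zsau bim amk mtb lcpby ycth fpsa wavjn
Hunk 3: at line 2 remove [zsau,bim] add [cmy,kctc] -> 11 lines: ifft useox zwozm cmy kctc amk mtb lcpby ycth fpsa wavjn
Hunk 4: at line 2 remove [cmy,kctc,amk] add [pcqn] -> 9 lines: ifft useox zwozm pcqn mtb lcpby ycth fpsa wavjn
Hunk 5: at line 4 remove [lcpby,ycth] add [txuq] -> 8 lines: ifft useox zwozm pcqn mtb txuq fpsa wavjn
Hunk 6: at line 5 remove [txuq] add [ntxj,ddkpa,zsasc] -> 10 lines: ifft useox zwozm pcqn mtb ntxj ddkpa zsasc fpsa wavjn
Hunk 7: at line 2 remove [zwozm,pcqn,mtb] add [zax,sdtiz,fpczw] -> 10 lines: ifft useox zax sdtiz fpczw ntxj ddkpa zsasc fpsa wavjn
Final line 8: zsasc

Answer: zsasc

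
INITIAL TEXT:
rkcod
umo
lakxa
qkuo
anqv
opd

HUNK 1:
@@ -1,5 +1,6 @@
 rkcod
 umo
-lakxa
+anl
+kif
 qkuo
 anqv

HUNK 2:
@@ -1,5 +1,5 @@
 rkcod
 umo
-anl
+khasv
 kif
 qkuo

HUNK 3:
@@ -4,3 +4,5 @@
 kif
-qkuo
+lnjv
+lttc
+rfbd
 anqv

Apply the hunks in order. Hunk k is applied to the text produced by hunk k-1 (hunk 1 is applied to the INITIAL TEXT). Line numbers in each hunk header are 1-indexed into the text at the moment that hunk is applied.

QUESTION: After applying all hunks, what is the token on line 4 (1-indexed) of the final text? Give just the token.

Answer: kif

Derivation:
Hunk 1: at line 1 remove [lakxa] add [anl,kif] -> 7 lines: rkcod umo anl kif qkuo anqv opd
Hunk 2: at line 1 remove [anl] add [khasv] -> 7 lines: rkcod umo khasv kif qkuo anqv opd
Hunk 3: at line 4 remove [qkuo] add [lnjv,lttc,rfbd] -> 9 lines: rkcod umo khasv kif lnjv lttc rfbd anqv opd
Final line 4: kif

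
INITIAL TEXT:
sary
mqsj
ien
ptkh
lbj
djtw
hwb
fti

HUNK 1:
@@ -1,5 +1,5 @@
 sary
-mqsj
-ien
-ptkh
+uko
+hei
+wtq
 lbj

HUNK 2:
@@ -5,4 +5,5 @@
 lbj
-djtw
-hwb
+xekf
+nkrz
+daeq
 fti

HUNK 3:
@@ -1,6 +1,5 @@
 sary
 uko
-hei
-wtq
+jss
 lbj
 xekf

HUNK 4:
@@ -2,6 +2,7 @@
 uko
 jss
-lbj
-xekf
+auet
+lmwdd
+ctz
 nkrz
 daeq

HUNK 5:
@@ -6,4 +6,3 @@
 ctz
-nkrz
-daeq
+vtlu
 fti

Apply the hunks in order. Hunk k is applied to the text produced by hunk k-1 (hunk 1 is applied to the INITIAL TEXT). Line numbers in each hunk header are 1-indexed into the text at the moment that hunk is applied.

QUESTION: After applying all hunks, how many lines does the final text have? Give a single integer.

Hunk 1: at line 1 remove [mqsj,ien,ptkh] add [uko,hei,wtq] -> 8 lines: sary uko hei wtq lbj djtw hwb fti
Hunk 2: at line 5 remove [djtw,hwb] add [xekf,nkrz,daeq] -> 9 lines: sary uko hei wtq lbj xekf nkrz daeq fti
Hunk 3: at line 1 remove [hei,wtq] add [jss] -> 8 lines: sary uko jss lbj xekf nkrz daeq fti
Hunk 4: at line 2 remove [lbj,xekf] add [auet,lmwdd,ctz] -> 9 lines: sary uko jss auet lmwdd ctz nkrz daeq fti
Hunk 5: at line 6 remove [nkrz,daeq] add [vtlu] -> 8 lines: sary uko jss auet lmwdd ctz vtlu fti
Final line count: 8

Answer: 8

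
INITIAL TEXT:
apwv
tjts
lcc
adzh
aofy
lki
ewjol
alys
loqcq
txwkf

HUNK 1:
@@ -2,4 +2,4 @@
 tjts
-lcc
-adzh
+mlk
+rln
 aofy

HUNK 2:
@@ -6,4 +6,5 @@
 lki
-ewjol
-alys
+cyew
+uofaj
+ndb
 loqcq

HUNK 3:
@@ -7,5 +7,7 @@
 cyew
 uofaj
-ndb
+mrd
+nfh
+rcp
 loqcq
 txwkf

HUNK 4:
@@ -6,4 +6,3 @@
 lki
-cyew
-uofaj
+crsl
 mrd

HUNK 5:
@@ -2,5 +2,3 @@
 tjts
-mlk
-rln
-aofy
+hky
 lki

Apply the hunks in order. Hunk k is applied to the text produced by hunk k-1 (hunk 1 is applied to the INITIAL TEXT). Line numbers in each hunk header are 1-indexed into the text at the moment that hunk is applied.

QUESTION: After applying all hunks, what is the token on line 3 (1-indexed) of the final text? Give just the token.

Hunk 1: at line 2 remove [lcc,adzh] add [mlk,rln] -> 10 lines: apwv tjts mlk rln aofy lki ewjol alys loqcq txwkf
Hunk 2: at line 6 remove [ewjol,alys] add [cyew,uofaj,ndb] -> 11 lines: apwv tjts mlk rln aofy lki cyew uofaj ndb loqcq txwkf
Hunk 3: at line 7 remove [ndb] add [mrd,nfh,rcp] -> 13 lines: apwv tjts mlk rln aofy lki cyew uofaj mrd nfh rcp loqcq txwkf
Hunk 4: at line 6 remove [cyew,uofaj] add [crsl] -> 12 lines: apwv tjts mlk rln aofy lki crsl mrd nfh rcp loqcq txwkf
Hunk 5: at line 2 remove [mlk,rln,aofy] add [hky] -> 10 lines: apwv tjts hky lki crsl mrd nfh rcp loqcq txwkf
Final line 3: hky

Answer: hky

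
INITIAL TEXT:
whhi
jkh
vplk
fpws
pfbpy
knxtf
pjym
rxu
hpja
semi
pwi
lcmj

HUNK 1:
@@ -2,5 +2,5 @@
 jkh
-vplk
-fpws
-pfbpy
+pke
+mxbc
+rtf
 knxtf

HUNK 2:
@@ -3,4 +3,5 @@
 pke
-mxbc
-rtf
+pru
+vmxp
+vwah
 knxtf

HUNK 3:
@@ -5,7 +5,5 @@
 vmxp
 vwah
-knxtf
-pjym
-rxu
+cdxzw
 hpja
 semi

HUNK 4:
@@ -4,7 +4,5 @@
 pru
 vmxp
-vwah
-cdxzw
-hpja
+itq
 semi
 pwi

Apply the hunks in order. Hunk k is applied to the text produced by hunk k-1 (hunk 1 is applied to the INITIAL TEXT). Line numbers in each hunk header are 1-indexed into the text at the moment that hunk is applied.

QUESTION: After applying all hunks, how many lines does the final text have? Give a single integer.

Hunk 1: at line 2 remove [vplk,fpws,pfbpy] add [pke,mxbc,rtf] -> 12 lines: whhi jkh pke mxbc rtf knxtf pjym rxu hpja semi pwi lcmj
Hunk 2: at line 3 remove [mxbc,rtf] add [pru,vmxp,vwah] -> 13 lines: whhi jkh pke pru vmxp vwah knxtf pjym rxu hpja semi pwi lcmj
Hunk 3: at line 5 remove [knxtf,pjym,rxu] add [cdxzw] -> 11 lines: whhi jkh pke pru vmxp vwah cdxzw hpja semi pwi lcmj
Hunk 4: at line 4 remove [vwah,cdxzw,hpja] add [itq] -> 9 lines: whhi jkh pke pru vmxp itq semi pwi lcmj
Final line count: 9

Answer: 9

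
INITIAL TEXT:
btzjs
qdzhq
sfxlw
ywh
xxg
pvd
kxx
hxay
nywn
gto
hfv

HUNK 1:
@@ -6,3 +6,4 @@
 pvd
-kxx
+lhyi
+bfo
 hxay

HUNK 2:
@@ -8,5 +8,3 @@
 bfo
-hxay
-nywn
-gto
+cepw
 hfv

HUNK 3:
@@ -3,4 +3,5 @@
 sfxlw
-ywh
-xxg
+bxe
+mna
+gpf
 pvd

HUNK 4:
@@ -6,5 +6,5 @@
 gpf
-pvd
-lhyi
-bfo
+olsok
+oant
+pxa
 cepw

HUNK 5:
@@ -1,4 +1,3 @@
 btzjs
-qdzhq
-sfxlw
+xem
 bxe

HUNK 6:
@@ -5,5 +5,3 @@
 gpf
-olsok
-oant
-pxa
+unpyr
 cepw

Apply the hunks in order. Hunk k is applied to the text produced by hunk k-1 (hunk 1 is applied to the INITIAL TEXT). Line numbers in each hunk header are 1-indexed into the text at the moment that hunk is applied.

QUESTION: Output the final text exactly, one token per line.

Answer: btzjs
xem
bxe
mna
gpf
unpyr
cepw
hfv

Derivation:
Hunk 1: at line 6 remove [kxx] add [lhyi,bfo] -> 12 lines: btzjs qdzhq sfxlw ywh xxg pvd lhyi bfo hxay nywn gto hfv
Hunk 2: at line 8 remove [hxay,nywn,gto] add [cepw] -> 10 lines: btzjs qdzhq sfxlw ywh xxg pvd lhyi bfo cepw hfv
Hunk 3: at line 3 remove [ywh,xxg] add [bxe,mna,gpf] -> 11 lines: btzjs qdzhq sfxlw bxe mna gpf pvd lhyi bfo cepw hfv
Hunk 4: at line 6 remove [pvd,lhyi,bfo] add [olsok,oant,pxa] -> 11 lines: btzjs qdzhq sfxlw bxe mna gpf olsok oant pxa cepw hfv
Hunk 5: at line 1 remove [qdzhq,sfxlw] add [xem] -> 10 lines: btzjs xem bxe mna gpf olsok oant pxa cepw hfv
Hunk 6: at line 5 remove [olsok,oant,pxa] add [unpyr] -> 8 lines: btzjs xem bxe mna gpf unpyr cepw hfv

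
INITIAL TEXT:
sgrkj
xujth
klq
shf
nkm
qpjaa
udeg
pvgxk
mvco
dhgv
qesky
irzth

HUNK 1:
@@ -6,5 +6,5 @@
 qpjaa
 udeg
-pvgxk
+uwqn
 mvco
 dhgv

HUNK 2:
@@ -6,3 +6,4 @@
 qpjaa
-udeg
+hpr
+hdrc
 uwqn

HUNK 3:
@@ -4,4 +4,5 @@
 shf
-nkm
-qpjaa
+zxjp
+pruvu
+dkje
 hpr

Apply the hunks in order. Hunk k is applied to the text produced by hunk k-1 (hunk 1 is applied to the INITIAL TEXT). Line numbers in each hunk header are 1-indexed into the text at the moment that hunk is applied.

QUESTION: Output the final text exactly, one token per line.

Hunk 1: at line 6 remove [pvgxk] add [uwqn] -> 12 lines: sgrkj xujth klq shf nkm qpjaa udeg uwqn mvco dhgv qesky irzth
Hunk 2: at line 6 remove [udeg] add [hpr,hdrc] -> 13 lines: sgrkj xujth klq shf nkm qpjaa hpr hdrc uwqn mvco dhgv qesky irzth
Hunk 3: at line 4 remove [nkm,qpjaa] add [zxjp,pruvu,dkje] -> 14 lines: sgrkj xujth klq shf zxjp pruvu dkje hpr hdrc uwqn mvco dhgv qesky irzth

Answer: sgrkj
xujth
klq
shf
zxjp
pruvu
dkje
hpr
hdrc
uwqn
mvco
dhgv
qesky
irzth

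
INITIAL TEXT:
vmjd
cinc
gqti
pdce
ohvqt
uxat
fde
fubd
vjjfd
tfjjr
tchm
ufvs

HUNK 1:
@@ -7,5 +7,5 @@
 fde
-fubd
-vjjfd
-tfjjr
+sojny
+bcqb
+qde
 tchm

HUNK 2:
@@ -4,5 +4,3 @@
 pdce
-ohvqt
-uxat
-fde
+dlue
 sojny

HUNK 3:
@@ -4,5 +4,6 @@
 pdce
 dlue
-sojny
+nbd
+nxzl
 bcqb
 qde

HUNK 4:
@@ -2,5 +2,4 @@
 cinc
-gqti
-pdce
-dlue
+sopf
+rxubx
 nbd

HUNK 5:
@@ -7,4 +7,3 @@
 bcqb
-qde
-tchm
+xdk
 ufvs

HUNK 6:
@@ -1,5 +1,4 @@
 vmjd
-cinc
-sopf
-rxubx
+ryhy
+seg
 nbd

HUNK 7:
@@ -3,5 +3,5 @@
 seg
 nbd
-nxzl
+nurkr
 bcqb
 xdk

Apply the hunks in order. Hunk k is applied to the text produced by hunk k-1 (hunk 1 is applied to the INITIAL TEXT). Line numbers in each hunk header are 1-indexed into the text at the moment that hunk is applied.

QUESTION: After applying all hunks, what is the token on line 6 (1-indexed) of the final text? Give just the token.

Hunk 1: at line 7 remove [fubd,vjjfd,tfjjr] add [sojny,bcqb,qde] -> 12 lines: vmjd cinc gqti pdce ohvqt uxat fde sojny bcqb qde tchm ufvs
Hunk 2: at line 4 remove [ohvqt,uxat,fde] add [dlue] -> 10 lines: vmjd cinc gqti pdce dlue sojny bcqb qde tchm ufvs
Hunk 3: at line 4 remove [sojny] add [nbd,nxzl] -> 11 lines: vmjd cinc gqti pdce dlue nbd nxzl bcqb qde tchm ufvs
Hunk 4: at line 2 remove [gqti,pdce,dlue] add [sopf,rxubx] -> 10 lines: vmjd cinc sopf rxubx nbd nxzl bcqb qde tchm ufvs
Hunk 5: at line 7 remove [qde,tchm] add [xdk] -> 9 lines: vmjd cinc sopf rxubx nbd nxzl bcqb xdk ufvs
Hunk 6: at line 1 remove [cinc,sopf,rxubx] add [ryhy,seg] -> 8 lines: vmjd ryhy seg nbd nxzl bcqb xdk ufvs
Hunk 7: at line 3 remove [nxzl] add [nurkr] -> 8 lines: vmjd ryhy seg nbd nurkr bcqb xdk ufvs
Final line 6: bcqb

Answer: bcqb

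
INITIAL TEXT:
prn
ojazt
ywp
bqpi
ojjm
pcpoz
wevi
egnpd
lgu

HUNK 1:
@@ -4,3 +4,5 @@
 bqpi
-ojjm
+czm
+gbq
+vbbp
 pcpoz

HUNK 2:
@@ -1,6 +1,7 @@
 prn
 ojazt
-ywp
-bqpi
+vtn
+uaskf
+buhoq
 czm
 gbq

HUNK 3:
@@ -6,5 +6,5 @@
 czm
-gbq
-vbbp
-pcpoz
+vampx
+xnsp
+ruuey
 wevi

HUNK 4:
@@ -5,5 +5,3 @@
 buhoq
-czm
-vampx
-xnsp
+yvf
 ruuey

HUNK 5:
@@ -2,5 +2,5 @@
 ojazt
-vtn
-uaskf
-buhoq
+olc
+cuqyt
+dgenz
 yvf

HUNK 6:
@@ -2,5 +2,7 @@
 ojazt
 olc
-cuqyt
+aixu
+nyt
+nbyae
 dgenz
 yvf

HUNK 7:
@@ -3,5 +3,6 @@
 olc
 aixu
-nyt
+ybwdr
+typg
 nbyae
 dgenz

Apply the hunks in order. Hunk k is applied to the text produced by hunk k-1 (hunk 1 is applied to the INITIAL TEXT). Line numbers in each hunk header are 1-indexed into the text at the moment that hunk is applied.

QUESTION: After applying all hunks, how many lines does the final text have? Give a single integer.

Answer: 13

Derivation:
Hunk 1: at line 4 remove [ojjm] add [czm,gbq,vbbp] -> 11 lines: prn ojazt ywp bqpi czm gbq vbbp pcpoz wevi egnpd lgu
Hunk 2: at line 1 remove [ywp,bqpi] add [vtn,uaskf,buhoq] -> 12 lines: prn ojazt vtn uaskf buhoq czm gbq vbbp pcpoz wevi egnpd lgu
Hunk 3: at line 6 remove [gbq,vbbp,pcpoz] add [vampx,xnsp,ruuey] -> 12 lines: prn ojazt vtn uaskf buhoq czm vampx xnsp ruuey wevi egnpd lgu
Hunk 4: at line 5 remove [czm,vampx,xnsp] add [yvf] -> 10 lines: prn ojazt vtn uaskf buhoq yvf ruuey wevi egnpd lgu
Hunk 5: at line 2 remove [vtn,uaskf,buhoq] add [olc,cuqyt,dgenz] -> 10 lines: prn ojazt olc cuqyt dgenz yvf ruuey wevi egnpd lgu
Hunk 6: at line 2 remove [cuqyt] add [aixu,nyt,nbyae] -> 12 lines: prn ojazt olc aixu nyt nbyae dgenz yvf ruuey wevi egnpd lgu
Hunk 7: at line 3 remove [nyt] add [ybwdr,typg] -> 13 lines: prn ojazt olc aixu ybwdr typg nbyae dgenz yvf ruuey wevi egnpd lgu
Final line count: 13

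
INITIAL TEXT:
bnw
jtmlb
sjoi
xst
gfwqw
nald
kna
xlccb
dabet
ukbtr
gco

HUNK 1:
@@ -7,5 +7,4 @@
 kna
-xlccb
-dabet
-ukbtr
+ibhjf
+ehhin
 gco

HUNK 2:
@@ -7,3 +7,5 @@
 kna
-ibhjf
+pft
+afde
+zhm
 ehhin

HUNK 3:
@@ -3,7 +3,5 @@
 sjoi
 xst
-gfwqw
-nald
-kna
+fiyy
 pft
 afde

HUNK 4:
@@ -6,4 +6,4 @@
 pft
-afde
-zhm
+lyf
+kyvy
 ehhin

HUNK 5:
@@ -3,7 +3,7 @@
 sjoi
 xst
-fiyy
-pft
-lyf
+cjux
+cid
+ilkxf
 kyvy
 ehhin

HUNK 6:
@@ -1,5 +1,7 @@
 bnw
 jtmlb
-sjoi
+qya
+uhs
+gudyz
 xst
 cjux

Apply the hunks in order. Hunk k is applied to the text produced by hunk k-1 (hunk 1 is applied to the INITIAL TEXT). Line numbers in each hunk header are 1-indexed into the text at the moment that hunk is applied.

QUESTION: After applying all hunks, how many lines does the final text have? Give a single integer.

Hunk 1: at line 7 remove [xlccb,dabet,ukbtr] add [ibhjf,ehhin] -> 10 lines: bnw jtmlb sjoi xst gfwqw nald kna ibhjf ehhin gco
Hunk 2: at line 7 remove [ibhjf] add [pft,afde,zhm] -> 12 lines: bnw jtmlb sjoi xst gfwqw nald kna pft afde zhm ehhin gco
Hunk 3: at line 3 remove [gfwqw,nald,kna] add [fiyy] -> 10 lines: bnw jtmlb sjoi xst fiyy pft afde zhm ehhin gco
Hunk 4: at line 6 remove [afde,zhm] add [lyf,kyvy] -> 10 lines: bnw jtmlb sjoi xst fiyy pft lyf kyvy ehhin gco
Hunk 5: at line 3 remove [fiyy,pft,lyf] add [cjux,cid,ilkxf] -> 10 lines: bnw jtmlb sjoi xst cjux cid ilkxf kyvy ehhin gco
Hunk 6: at line 1 remove [sjoi] add [qya,uhs,gudyz] -> 12 lines: bnw jtmlb qya uhs gudyz xst cjux cid ilkxf kyvy ehhin gco
Final line count: 12

Answer: 12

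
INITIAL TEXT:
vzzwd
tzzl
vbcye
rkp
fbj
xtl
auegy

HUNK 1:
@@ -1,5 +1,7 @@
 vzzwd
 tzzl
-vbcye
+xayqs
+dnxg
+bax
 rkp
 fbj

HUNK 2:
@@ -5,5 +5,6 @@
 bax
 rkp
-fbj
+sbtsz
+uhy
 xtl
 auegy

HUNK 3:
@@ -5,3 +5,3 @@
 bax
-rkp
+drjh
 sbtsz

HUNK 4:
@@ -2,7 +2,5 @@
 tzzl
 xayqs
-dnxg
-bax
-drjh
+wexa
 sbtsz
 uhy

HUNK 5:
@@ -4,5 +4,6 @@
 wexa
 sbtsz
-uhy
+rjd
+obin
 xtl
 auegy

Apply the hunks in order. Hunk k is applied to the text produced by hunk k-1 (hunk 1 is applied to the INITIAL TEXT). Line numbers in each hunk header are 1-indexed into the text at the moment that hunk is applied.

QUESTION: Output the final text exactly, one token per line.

Answer: vzzwd
tzzl
xayqs
wexa
sbtsz
rjd
obin
xtl
auegy

Derivation:
Hunk 1: at line 1 remove [vbcye] add [xayqs,dnxg,bax] -> 9 lines: vzzwd tzzl xayqs dnxg bax rkp fbj xtl auegy
Hunk 2: at line 5 remove [fbj] add [sbtsz,uhy] -> 10 lines: vzzwd tzzl xayqs dnxg bax rkp sbtsz uhy xtl auegy
Hunk 3: at line 5 remove [rkp] add [drjh] -> 10 lines: vzzwd tzzl xayqs dnxg bax drjh sbtsz uhy xtl auegy
Hunk 4: at line 2 remove [dnxg,bax,drjh] add [wexa] -> 8 lines: vzzwd tzzl xayqs wexa sbtsz uhy xtl auegy
Hunk 5: at line 4 remove [uhy] add [rjd,obin] -> 9 lines: vzzwd tzzl xayqs wexa sbtsz rjd obin xtl auegy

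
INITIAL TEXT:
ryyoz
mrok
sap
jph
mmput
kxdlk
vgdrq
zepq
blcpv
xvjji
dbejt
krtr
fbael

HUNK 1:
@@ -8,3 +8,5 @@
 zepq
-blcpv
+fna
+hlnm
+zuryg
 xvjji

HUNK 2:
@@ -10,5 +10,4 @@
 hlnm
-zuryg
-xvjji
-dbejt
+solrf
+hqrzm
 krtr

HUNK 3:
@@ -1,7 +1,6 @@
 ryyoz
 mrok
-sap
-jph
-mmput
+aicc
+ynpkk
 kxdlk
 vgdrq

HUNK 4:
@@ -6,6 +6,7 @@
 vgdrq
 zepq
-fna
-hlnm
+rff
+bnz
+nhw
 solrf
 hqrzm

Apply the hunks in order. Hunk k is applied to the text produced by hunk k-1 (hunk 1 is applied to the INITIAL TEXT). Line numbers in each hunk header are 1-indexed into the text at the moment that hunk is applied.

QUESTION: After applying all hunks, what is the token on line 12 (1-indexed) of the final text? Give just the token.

Answer: hqrzm

Derivation:
Hunk 1: at line 8 remove [blcpv] add [fna,hlnm,zuryg] -> 15 lines: ryyoz mrok sap jph mmput kxdlk vgdrq zepq fna hlnm zuryg xvjji dbejt krtr fbael
Hunk 2: at line 10 remove [zuryg,xvjji,dbejt] add [solrf,hqrzm] -> 14 lines: ryyoz mrok sap jph mmput kxdlk vgdrq zepq fna hlnm solrf hqrzm krtr fbael
Hunk 3: at line 1 remove [sap,jph,mmput] add [aicc,ynpkk] -> 13 lines: ryyoz mrok aicc ynpkk kxdlk vgdrq zepq fna hlnm solrf hqrzm krtr fbael
Hunk 4: at line 6 remove [fna,hlnm] add [rff,bnz,nhw] -> 14 lines: ryyoz mrok aicc ynpkk kxdlk vgdrq zepq rff bnz nhw solrf hqrzm krtr fbael
Final line 12: hqrzm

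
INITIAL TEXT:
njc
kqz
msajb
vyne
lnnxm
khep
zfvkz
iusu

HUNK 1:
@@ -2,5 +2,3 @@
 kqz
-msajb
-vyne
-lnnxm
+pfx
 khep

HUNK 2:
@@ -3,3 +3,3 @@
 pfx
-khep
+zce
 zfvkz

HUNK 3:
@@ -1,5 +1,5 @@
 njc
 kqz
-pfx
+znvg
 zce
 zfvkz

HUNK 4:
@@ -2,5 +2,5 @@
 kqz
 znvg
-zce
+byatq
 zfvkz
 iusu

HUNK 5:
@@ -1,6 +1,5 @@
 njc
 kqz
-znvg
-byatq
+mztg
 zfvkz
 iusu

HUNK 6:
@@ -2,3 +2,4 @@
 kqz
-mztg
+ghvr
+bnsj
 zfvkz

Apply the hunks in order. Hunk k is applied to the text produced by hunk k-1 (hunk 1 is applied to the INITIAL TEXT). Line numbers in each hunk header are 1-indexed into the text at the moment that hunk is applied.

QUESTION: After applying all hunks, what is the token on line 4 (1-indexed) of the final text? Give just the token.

Answer: bnsj

Derivation:
Hunk 1: at line 2 remove [msajb,vyne,lnnxm] add [pfx] -> 6 lines: njc kqz pfx khep zfvkz iusu
Hunk 2: at line 3 remove [khep] add [zce] -> 6 lines: njc kqz pfx zce zfvkz iusu
Hunk 3: at line 1 remove [pfx] add [znvg] -> 6 lines: njc kqz znvg zce zfvkz iusu
Hunk 4: at line 2 remove [zce] add [byatq] -> 6 lines: njc kqz znvg byatq zfvkz iusu
Hunk 5: at line 1 remove [znvg,byatq] add [mztg] -> 5 lines: njc kqz mztg zfvkz iusu
Hunk 6: at line 2 remove [mztg] add [ghvr,bnsj] -> 6 lines: njc kqz ghvr bnsj zfvkz iusu
Final line 4: bnsj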